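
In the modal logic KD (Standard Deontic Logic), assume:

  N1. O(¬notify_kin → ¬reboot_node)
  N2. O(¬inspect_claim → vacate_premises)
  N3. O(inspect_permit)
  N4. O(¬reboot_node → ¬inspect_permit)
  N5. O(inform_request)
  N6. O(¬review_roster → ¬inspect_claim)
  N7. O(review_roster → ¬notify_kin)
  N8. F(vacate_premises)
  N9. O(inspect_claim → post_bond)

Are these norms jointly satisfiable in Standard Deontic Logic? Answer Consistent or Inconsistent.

Inconsistent

Premise 3 states O(inspect_permit) outright.
Premise 4, O(¬reboot_node → ¬inspect_permit), contraposes to O(inspect_permit → reboot_node); with O(inspect_permit) we get O(reboot_node).
The contrapositive of premise 1 (O(¬notify_kin → ¬reboot_node)) is O(reboot_node → notify_kin), and O(reboot_node) is already established, so O(notify_kin).
Premise 7 is O(review_roster → ¬notify_kin); contrapositively O(notify_kin → ¬review_roster). Since O(notify_kin) holds, K gives O(¬review_roster).
Premise 6 is O(¬review_roster → ¬inspect_claim); since O(¬review_roster), deontic closure gives O(¬inspect_claim).
Premise 2 is O(¬inspect_claim → vacate_premises); since O(¬inspect_claim), deontic closure gives O(vacate_premises).
However, F(vacate_premises) at premise 8 amounts to O(¬vacate_premises).
We now have both O(vacate_premises) and O(¬vacate_premises) — vacate_premises is simultaneously obligatory and forbidden, violating the D-axiom.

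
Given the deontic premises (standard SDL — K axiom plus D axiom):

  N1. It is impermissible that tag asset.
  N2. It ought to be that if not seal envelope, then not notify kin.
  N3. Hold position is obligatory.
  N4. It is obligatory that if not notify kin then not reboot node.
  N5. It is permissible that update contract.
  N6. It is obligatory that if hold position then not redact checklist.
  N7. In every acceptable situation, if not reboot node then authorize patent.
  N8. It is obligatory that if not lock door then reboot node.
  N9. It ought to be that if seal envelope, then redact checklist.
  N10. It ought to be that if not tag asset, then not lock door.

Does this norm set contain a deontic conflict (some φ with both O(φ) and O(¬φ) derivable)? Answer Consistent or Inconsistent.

Premise 1, F(tag_asset), is equivalent to O(¬tag_asset).
From O(¬tag_asset) and premise 10, O(¬tag_asset → ¬lock_door), we obtain O(¬lock_door).
Premise 8 is O(¬lock_door → reboot_node); since O(¬lock_door), deontic closure gives O(reboot_node).
The contrapositive of premise 4 (O(¬notify_kin → ¬reboot_node)) is O(reboot_node → notify_kin), and O(reboot_node) is already established, so O(notify_kin).
The contrapositive of premise 2 (O(¬seal_envelope → ¬notify_kin)) is O(notify_kin → seal_envelope), and O(notify_kin) is already established, so O(seal_envelope).
Applying K to premise 9 (O(seal_envelope → redact_checklist)) and O(seal_envelope) yields O(redact_checklist).
The contrapositive of premise 6 (O(hold_position → ¬redact_checklist)) is O(redact_checklist → ¬hold_position), and O(redact_checklist) is already established, so O(¬hold_position).
But premise 3 directly asserts O(hold_position).
We now have both O(¬hold_position) and O(hold_position) — hold_position is simultaneously obligatory and forbidden, violating the D-axiom.

Inconsistent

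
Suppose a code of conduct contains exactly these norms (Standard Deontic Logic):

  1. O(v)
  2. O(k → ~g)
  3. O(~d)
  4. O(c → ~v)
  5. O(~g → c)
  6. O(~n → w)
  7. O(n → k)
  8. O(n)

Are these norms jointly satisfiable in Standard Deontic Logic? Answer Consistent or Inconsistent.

Inconsistent

Premise 8 gives O(n).
From O(n) and premise 7, O(n → k), we obtain O(k).
Applying K to premise 2 (O(k → ~g)) and O(k) yields O(~g).
Premise 5 is O(~g → c); since O(~g), deontic closure gives O(c).
With premise 4, O(c → ~v), the K-axiom yields O(~v).
Yet premise 1 states O(v).
We now have both O(~v) and O(v) — v is simultaneously obligatory and forbidden, violating the D-axiom.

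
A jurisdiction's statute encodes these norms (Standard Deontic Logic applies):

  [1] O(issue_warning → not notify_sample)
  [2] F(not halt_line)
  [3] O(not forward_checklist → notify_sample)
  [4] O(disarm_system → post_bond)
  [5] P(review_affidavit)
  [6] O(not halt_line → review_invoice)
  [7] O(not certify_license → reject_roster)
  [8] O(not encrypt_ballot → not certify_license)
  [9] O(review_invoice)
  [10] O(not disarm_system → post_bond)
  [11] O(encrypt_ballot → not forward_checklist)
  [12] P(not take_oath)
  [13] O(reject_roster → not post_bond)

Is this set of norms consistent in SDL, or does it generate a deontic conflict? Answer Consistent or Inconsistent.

Consistent

Premise 6 is O(not halt_line → review_invoice); even if O(review_invoice) held, inferring O(not halt_line) would be affirming the consequent — invalid.
So O(not halt_line) is not derivable, and the apparent clash with O(halt_line) does not arise.
A world satisfying every obligation exists (e.g. certify_license=true, disarm_system=false, encrypt_ballot=true, forward_checklist=false, halt_line=true, issue_warning=false, notify_sample=true, post_bond=true, reject_roster=false, review_affidavit=false, review_invoice=true, take_oath=false); no atom is both obligatory and forbidden, so the set is consistent.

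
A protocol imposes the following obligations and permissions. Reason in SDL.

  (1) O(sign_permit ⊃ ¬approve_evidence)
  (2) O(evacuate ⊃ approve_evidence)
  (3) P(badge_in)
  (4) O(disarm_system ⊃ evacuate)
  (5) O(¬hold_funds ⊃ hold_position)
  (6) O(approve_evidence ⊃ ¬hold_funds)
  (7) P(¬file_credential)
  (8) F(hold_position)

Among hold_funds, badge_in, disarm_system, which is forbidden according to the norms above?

Premise 8 is F(hold_position), i.e. O(¬hold_position).
The contrapositive of premise 5 (O(¬hold_funds ⊃ hold_position)) is O(¬hold_position ⊃ hold_funds), and O(¬hold_position) is already established, so O(hold_funds).
Premise 6, O(approve_evidence ⊃ ¬hold_funds), contraposes to O(hold_funds ⊃ ¬approve_evidence); with O(hold_funds) we get O(¬approve_evidence).
Premise 2, O(evacuate ⊃ approve_evidence), contraposes to O(¬approve_evidence ⊃ ¬evacuate); with O(¬approve_evidence) we get O(¬evacuate).
Premise 4 is O(disarm_system ⊃ evacuate); contrapositively O(¬evacuate ⊃ ¬disarm_system). Since O(¬evacuate) holds, K gives O(¬disarm_system).
So O(¬disarm_system) holds, i.e. disarm_system is forbidden. None of the other listed options is forbidden under the premises.

disarm_system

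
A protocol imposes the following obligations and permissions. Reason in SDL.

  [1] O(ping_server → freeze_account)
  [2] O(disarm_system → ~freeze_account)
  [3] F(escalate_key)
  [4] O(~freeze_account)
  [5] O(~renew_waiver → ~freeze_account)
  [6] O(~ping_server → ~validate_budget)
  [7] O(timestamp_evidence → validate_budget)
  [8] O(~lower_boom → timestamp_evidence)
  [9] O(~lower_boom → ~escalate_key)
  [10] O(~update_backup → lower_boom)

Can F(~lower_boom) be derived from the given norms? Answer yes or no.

Premise 4 gives O(~freeze_account).
The contrapositive of premise 1 (O(ping_server → freeze_account)) is O(~freeze_account → ~ping_server), and O(~freeze_account) is already established, so O(~ping_server).
From O(~ping_server) and premise 6, O(~ping_server → ~validate_budget), we obtain O(~validate_budget).
Premise 7, O(timestamp_evidence → validate_budget), contraposes to O(~validate_budget → ~timestamp_evidence); with O(~validate_budget) we get O(~timestamp_evidence).
The contrapositive of premise 8 (O(~lower_boom → timestamp_evidence)) is O(~timestamp_evidence → lower_boom), and O(~timestamp_evidence) is already established, so O(lower_boom).
Premises 2, 3, 5, 9, 10 do not contribute to this derivation.
So O(lower_boom) holds, i.e. F(~lower_boom). The claim follows.

Yes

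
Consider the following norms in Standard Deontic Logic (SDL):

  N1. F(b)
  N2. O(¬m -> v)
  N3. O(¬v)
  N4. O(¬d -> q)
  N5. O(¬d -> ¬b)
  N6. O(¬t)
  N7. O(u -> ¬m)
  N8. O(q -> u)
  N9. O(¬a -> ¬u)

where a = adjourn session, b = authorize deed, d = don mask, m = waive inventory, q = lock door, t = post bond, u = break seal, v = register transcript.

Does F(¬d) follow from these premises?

Yes

Premise 3 states O(¬v) outright.
Premise 2, O(¬m -> v), contraposes to O(¬v -> m); with O(¬v) we get O(m).
The contrapositive of premise 7 (O(u -> ¬m)) is O(m -> ¬u), and O(m) is already established, so O(¬u).
Premise 8 is O(q -> u); contrapositively O(¬u -> ¬q). Since O(¬u) holds, K gives O(¬q).
Premise 4 is O(¬d -> q); contrapositively O(¬q -> d). Since O(¬q) holds, K gives O(d).
Premises 1, 5, 6, 9 do not contribute to this derivation.
So O(d) holds, i.e. F(¬d). The claim follows.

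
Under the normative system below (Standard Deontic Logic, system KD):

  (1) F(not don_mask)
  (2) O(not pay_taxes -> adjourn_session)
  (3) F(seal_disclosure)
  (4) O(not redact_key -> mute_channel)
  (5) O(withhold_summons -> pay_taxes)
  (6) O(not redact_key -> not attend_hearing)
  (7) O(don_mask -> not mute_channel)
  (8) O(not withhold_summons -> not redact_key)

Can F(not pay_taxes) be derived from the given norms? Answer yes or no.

Yes

Premise 1, F(not don_mask), is equivalent to O(don_mask).
Premise 7 is O(don_mask -> not mute_channel); since O(don_mask), deontic closure gives O(not mute_channel).
Premise 4, O(not redact_key -> mute_channel), contraposes to O(not mute_channel -> redact_key); with O(not mute_channel) we get O(redact_key).
The contrapositive of premise 8 (O(not withhold_summons -> not redact_key)) is O(redact_key -> withhold_summons), and O(redact_key) is already established, so O(withhold_summons).
From O(withhold_summons) and premise 5, O(withhold_summons -> pay_taxes), we obtain O(pay_taxes).
Premises 2, 3, 6 do not contribute to this derivation.
So O(pay_taxes) holds, i.e. F(not pay_taxes). The claim follows.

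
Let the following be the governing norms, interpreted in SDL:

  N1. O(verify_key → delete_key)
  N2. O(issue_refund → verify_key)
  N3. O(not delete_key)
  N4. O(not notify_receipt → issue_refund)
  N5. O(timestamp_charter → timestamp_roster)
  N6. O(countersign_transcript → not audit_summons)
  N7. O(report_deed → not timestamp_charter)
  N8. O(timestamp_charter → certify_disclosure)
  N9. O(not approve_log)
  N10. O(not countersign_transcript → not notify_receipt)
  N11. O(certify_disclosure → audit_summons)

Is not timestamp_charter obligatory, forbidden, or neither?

Premise 3 gives O(not delete_key).
The contrapositive of premise 1 (O(verify_key → delete_key)) is O(not delete_key → not verify_key), and O(not delete_key) is already established, so O(not verify_key).
The contrapositive of premise 2 (O(issue_refund → verify_key)) is O(not verify_key → not issue_refund), and O(not verify_key) is already established, so O(not issue_refund).
Premise 4, O(not notify_receipt → issue_refund), contraposes to O(not issue_refund → notify_receipt); with O(not issue_refund) we get O(notify_receipt).
Premise 10 is O(not countersign_transcript → not notify_receipt); contrapositively O(notify_receipt → countersign_transcript). Since O(notify_receipt) holds, K gives O(countersign_transcript).
Applying K to premise 6 (O(countersign_transcript → not audit_summons)) and O(countersign_transcript) yields O(not audit_summons).
Premise 11 is O(certify_disclosure → audit_summons); contrapositively O(not audit_summons → not certify_disclosure). Since O(not audit_summons) holds, K gives O(not certify_disclosure).
Premise 8, O(timestamp_charter → certify_disclosure), contraposes to O(not certify_disclosure → not timestamp_charter); with O(not certify_disclosure) we get O(not timestamp_charter).
Premises 5, 7, 9 do not contribute to this derivation.
Hence not timestamp_charter is obligatory.

Obligatory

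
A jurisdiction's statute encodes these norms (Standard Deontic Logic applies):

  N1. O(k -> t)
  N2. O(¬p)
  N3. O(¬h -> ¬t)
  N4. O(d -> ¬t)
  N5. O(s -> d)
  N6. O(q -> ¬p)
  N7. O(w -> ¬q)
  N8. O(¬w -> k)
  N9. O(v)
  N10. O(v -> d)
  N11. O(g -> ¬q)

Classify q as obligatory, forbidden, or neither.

Forbidden

Premise 9 gives O(v).
With premise 10, O(v -> d), the K-axiom yields O(d).
From O(d) and premise 4, O(d -> ¬t), we obtain O(¬t).
The contrapositive of premise 1 (O(k -> t)) is O(¬t -> ¬k), and O(¬t) is already established, so O(¬k).
The contrapositive of premise 8 (O(¬w -> k)) is O(¬k -> w), and O(¬k) is already established, so O(w).
Premise 7 is O(w -> ¬q); since O(w), deontic closure gives O(¬q).
Premises 2, 3, 5, 6, 11 do not contribute to this derivation.
Thus O(¬q), which is F(q): q is forbidden.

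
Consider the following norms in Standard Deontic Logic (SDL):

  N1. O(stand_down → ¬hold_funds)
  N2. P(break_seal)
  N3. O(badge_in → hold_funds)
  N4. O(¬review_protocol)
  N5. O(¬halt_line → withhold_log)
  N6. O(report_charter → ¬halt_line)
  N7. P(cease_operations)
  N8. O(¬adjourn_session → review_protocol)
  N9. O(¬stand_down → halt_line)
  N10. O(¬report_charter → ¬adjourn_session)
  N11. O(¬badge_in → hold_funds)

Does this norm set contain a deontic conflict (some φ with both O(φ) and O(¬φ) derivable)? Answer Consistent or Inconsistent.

Inconsistent

Premises 3 and 11 cover both cases: O(badge_in → hold_funds) and O(¬badge_in → hold_funds). Since badge_in ∨ ¬badge_in is a tautology, O(hold_funds) follows.
The contrapositive of premise 1 (O(stand_down → ¬hold_funds)) is O(hold_funds → ¬stand_down), and O(hold_funds) is already established, so O(¬stand_down).
Premise 9 is O(¬stand_down → halt_line); since O(¬stand_down), deontic closure gives O(halt_line).
Premise 6, O(report_charter → ¬halt_line), contraposes to O(halt_line → ¬report_charter); with O(halt_line) we get O(¬report_charter).
Applying K to premise 10 (O(¬report_charter → ¬adjourn_session)) and O(¬report_charter) yields O(¬adjourn_session).
From O(¬adjourn_session) and premise 8, O(¬adjourn_session → review_protocol), we obtain O(review_protocol).
However, premise 4 gives O(¬review_protocol).
We now have both O(review_protocol) and O(¬review_protocol) — review_protocol is simultaneously obligatory and forbidden, violating the D-axiom.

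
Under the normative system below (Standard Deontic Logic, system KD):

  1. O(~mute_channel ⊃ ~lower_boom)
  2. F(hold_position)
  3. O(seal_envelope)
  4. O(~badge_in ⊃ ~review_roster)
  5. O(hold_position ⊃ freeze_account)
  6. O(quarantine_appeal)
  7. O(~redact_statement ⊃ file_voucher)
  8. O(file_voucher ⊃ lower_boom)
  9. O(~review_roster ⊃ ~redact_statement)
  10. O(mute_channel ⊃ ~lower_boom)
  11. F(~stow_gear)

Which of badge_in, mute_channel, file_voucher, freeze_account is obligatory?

Premises 10 and 1 are O(mute_channel ⊃ ~lower_boom) and O(~mute_channel ⊃ ~lower_boom); every ideal world satisfies mute_channel or ~mute_channel, so in either case ~lower_boom holds — hence O(~lower_boom).
Premise 8, O(file_voucher ⊃ lower_boom), contraposes to O(~lower_boom ⊃ ~file_voucher); with O(~lower_boom) we get O(~file_voucher).
Premise 7, O(~redact_statement ⊃ file_voucher), contraposes to O(~file_voucher ⊃ redact_statement); with O(~file_voucher) we get O(redact_statement).
Premise 9, O(~review_roster ⊃ ~redact_statement), contraposes to O(redact_statement ⊃ review_roster); with O(redact_statement) we get O(review_roster).
The contrapositive of premise 4 (O(~badge_in ⊃ ~review_roster)) is O(review_roster ⊃ badge_in), and O(review_roster) is already established, so O(badge_in).
So O(badge_in) holds — badge_in is obligatory. None of the other listed options is made obligatory by any chain of premises.

badge_in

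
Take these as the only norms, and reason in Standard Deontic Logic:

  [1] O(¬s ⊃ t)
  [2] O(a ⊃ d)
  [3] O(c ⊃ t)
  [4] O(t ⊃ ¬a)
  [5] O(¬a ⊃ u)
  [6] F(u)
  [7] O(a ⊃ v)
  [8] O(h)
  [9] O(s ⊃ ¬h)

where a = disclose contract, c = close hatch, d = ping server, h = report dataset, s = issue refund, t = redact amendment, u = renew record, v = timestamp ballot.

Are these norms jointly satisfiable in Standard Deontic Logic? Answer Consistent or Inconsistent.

Inconsistent

Premise 8 states O(h) outright.
Premise 9, O(s ⊃ ¬h), contraposes to O(h ⊃ ¬s); with O(h) we get O(¬s).
With premise 1, O(¬s ⊃ t), the K-axiom yields O(t).
From O(t) and premise 4, O(t ⊃ ¬a), we obtain O(¬a).
From O(¬a) and premise 5, O(¬a ⊃ u), we obtain O(u).
Yet premise 6 is F(u), i.e. O(¬u).
We now have both O(u) and O(¬u) — u is simultaneously obligatory and forbidden, violating the D-axiom.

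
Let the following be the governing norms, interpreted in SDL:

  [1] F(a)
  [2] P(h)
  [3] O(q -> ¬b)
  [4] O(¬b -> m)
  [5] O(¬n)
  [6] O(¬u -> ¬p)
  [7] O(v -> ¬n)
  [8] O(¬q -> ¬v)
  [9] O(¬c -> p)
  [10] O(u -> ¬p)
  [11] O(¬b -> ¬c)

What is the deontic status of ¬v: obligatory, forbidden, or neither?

Premises 10 and 6 are O(u -> ¬p) and O(¬u -> ¬p); every ideal world satisfies u or ¬u, so in either case ¬p holds — hence O(¬p).
Premise 9 is O(¬c -> p); contrapositively O(¬p -> c). Since O(¬p) holds, K gives O(c).
Premise 11 is O(¬b -> ¬c); contrapositively O(c -> b). Since O(c) holds, K gives O(b).
The contrapositive of premise 3 (O(q -> ¬b)) is O(b -> ¬q), and O(b) is already established, so O(¬q).
Applying K to premise 8 (O(¬q -> ¬v)) and O(¬q) yields O(¬v).
Premises 1, 2, 4, 5, 7 do not contribute to this derivation.
Hence ¬v is obligatory.

Obligatory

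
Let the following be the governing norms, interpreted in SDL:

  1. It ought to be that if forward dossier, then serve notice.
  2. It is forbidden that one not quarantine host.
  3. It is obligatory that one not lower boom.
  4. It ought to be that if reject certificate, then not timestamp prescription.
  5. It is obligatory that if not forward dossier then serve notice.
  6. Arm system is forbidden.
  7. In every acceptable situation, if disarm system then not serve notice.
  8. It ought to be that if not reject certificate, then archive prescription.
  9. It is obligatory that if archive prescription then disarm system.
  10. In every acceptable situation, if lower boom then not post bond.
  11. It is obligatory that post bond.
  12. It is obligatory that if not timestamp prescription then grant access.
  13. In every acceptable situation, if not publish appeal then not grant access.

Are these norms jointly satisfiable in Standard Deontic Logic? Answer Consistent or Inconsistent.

Consistent

Premise 10 is O(lower_boom → ¬post_bond), but O(lower_boom) is not derivable from the premises, so it does not yield O(¬post_bond).
So O(¬post_bond) is not derivable, and the apparent clash with O(post_bond) does not arise.
A world satisfying every obligation exists (e.g. archive_prescription=false, arm_system=false, disarm_system=false, forward_dossier=false, grant_access=true, lower_boom=false, post_bond=true, publish_appeal=true, quarantine_host=true, reject_certificate=true, serve_notice=true, timestamp_prescription=false); no atom is both obligatory and forbidden, so the set is consistent.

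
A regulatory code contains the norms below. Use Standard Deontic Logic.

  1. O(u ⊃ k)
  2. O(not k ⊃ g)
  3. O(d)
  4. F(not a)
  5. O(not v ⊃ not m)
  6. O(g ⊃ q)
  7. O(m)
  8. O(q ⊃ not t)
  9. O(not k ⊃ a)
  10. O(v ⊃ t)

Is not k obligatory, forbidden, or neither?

Forbidden

Premise 7 gives O(m).
The contrapositive of premise 5 (O(not v ⊃ not m)) is O(m ⊃ v), and O(m) is already established, so O(v).
Premise 10 is O(v ⊃ t); since O(v), deontic closure gives O(t).
Premise 8, O(q ⊃ not t), contraposes to O(t ⊃ not q); with O(t) we get O(not q).
Premise 6 is O(g ⊃ q); contrapositively O(not q ⊃ not g). Since O(not q) holds, K gives O(not g).
Premise 2 is O(not k ⊃ g); contrapositively O(not g ⊃ k). Since O(not g) holds, K gives O(k).
Premises 1, 3, 4, 9 do not contribute to this derivation.
Thus O(k), which is F(not k): not k is forbidden.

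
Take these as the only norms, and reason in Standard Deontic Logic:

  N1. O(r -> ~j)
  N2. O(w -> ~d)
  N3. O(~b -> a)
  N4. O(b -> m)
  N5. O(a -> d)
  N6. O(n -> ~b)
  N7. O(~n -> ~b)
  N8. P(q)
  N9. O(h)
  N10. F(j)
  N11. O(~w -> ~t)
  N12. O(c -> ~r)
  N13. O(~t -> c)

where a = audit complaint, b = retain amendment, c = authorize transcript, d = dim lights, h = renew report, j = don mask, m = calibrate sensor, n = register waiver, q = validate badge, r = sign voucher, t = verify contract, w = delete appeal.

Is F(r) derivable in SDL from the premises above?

Yes

By case analysis on ~n: premise 7 gives O(~n -> ~b) and premise 6 gives O(n -> ~b), so O(~b) either way.
Applying K to premise 3 (O(~b -> a)) and O(~b) yields O(a).
Premise 5 is O(a -> d); since O(a), deontic closure gives O(d).
Premise 2 is O(w -> ~d); contrapositively O(d -> ~w). Since O(d) holds, K gives O(~w).
Applying K to premise 11 (O(~w -> ~t)) and O(~w) yields O(~t).
From O(~t) and premise 13, O(~t -> c), we obtain O(c).
With premise 12, O(c -> ~r), the K-axiom yields O(~r).
Premises 1, 4, 8, 9, 10 do not contribute to this derivation.
So O(~r) holds, i.e. F(r). The claim follows.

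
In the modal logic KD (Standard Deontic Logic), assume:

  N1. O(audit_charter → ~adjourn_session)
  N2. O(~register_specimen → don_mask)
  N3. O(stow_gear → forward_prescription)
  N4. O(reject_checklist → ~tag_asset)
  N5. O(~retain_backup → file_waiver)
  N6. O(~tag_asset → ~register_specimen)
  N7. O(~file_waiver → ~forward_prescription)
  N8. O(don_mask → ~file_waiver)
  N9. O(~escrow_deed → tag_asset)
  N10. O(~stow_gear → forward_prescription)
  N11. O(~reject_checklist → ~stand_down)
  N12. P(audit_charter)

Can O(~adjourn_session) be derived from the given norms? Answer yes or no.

No

Premise 1 is O(audit_charter → ~adjourn_session), but O(audit_charter) is not derivable from the premises (the permission P(audit_charter) asserts only ~O(~audit_charter), not O(audit_charter)), so it does not yield O(~adjourn_session).
No other premise forces O(~adjourn_session). An ideal world satisfying every premise can still have ~adjourn_session false, so O(~adjourn_session) is not derivable.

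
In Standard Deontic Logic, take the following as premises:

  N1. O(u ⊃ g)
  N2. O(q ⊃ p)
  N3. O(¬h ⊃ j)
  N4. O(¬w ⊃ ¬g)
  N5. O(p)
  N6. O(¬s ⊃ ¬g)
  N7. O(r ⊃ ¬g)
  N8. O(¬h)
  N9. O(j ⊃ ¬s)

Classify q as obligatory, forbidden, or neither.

Premise 2 is O(q ⊃ p); even if O(p) held, inferring O(q) would be affirming the consequent — invalid.
No premise or chain of K-axiom applications forces O(q), and none forces O(¬q). So q is neither obligatory nor forbidden under these norms.

Neither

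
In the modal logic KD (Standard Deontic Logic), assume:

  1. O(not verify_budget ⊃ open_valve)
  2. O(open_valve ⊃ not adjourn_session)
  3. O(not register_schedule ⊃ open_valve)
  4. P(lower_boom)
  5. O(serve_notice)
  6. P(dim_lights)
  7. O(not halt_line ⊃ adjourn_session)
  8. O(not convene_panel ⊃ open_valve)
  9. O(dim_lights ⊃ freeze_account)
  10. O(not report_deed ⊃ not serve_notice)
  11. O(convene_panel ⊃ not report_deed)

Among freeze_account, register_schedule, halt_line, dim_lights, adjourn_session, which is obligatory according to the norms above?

halt_line

Premise 5 states O(serve_notice) outright.
Premise 10, O(not report_deed ⊃ not serve_notice), contraposes to O(serve_notice ⊃ report_deed); with O(serve_notice) we get O(report_deed).
Premise 11, O(convene_panel ⊃ not report_deed), contraposes to O(report_deed ⊃ not convene_panel); with O(report_deed) we get O(not convene_panel).
With premise 8, O(not convene_panel ⊃ open_valve), the K-axiom yields O(open_valve).
With premise 2, O(open_valve ⊃ not adjourn_session), the K-axiom yields O(not adjourn_session).
Premise 7 is O(not halt_line ⊃ adjourn_session); contrapositively O(not adjourn_session ⊃ halt_line). Since O(not adjourn_session) holds, K gives O(halt_line).
So O(halt_line) holds — halt_line is obligatory. None of the other listed options is made obligatory by any chain of premises.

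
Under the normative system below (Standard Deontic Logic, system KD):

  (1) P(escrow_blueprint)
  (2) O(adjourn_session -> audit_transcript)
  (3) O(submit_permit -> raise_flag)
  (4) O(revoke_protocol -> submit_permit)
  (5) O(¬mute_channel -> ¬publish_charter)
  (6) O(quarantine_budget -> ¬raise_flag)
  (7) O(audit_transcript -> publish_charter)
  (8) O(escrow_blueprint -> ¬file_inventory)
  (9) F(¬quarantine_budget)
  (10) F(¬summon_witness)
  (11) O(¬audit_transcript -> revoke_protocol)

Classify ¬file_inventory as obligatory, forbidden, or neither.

Premise 8 is O(escrow_blueprint -> ¬file_inventory), but O(escrow_blueprint) is not derivable from the premises (the permission P(escrow_blueprint) asserts only ¬O(¬escrow_blueprint), not O(escrow_blueprint)), so it does not yield O(¬file_inventory).
No premise or chain of K-axiom applications forces O(¬file_inventory), and none forces O(file_inventory). So ¬file_inventory is neither obligatory nor forbidden under these norms.

Neither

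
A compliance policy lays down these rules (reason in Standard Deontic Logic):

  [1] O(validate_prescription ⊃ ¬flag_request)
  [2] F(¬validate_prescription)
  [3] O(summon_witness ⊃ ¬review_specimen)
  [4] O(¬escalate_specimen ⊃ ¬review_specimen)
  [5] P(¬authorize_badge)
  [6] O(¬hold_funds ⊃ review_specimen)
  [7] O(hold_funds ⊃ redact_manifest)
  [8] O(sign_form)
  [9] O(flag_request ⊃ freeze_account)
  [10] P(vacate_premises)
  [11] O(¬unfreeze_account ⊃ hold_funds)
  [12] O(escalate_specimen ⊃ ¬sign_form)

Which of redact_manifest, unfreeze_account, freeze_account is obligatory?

redact_manifest

Premise 8 gives O(sign_form).
Premise 12 is O(escalate_specimen ⊃ ¬sign_form); contrapositively O(sign_form ⊃ ¬escalate_specimen). Since O(sign_form) holds, K gives O(¬escalate_specimen).
Premise 4 is O(¬escalate_specimen ⊃ ¬review_specimen); since O(¬escalate_specimen), deontic closure gives O(¬review_specimen).
Premise 6 is O(¬hold_funds ⊃ review_specimen); contrapositively O(¬review_specimen ⊃ hold_funds). Since O(¬review_specimen) holds, K gives O(hold_funds).
From O(hold_funds) and premise 7, O(hold_funds ⊃ redact_manifest), we obtain O(redact_manifest).
So O(redact_manifest) holds — redact_manifest is obligatory. None of the other listed options is made obligatory by any chain of premises.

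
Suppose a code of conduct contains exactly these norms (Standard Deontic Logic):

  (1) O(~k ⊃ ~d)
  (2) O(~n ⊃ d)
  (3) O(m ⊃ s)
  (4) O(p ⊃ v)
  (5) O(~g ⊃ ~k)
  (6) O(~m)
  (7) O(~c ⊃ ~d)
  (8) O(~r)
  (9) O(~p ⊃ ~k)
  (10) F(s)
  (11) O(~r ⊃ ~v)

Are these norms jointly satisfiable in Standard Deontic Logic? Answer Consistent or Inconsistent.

Consistent

Premise 3 is O(m ⊃ s), but O(m) is not derivable from the premises, so it does not yield O(s).
So O(s) is not derivable, and the apparent clash with O(~s) does not arise.
A world satisfying every obligation exists (e.g. c=false, d=false, g=false, k=false, m=false, n=true, p=false, r=false, s=false, v=false); no atom is both obligatory and forbidden, so the set is consistent.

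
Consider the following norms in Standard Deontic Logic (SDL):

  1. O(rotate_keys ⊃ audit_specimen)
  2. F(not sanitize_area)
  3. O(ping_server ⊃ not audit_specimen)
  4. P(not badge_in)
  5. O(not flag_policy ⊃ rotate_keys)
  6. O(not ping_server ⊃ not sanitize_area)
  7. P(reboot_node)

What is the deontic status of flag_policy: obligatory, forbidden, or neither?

F(not sanitize_area) at premise 2 means O(sanitize_area).
Premise 6 is O(not ping_server ⊃ not sanitize_area); contrapositively O(sanitize_area ⊃ ping_server). Since O(sanitize_area) holds, K gives O(ping_server).
Premise 3 is O(ping_server ⊃ not audit_specimen); since O(ping_server), deontic closure gives O(not audit_specimen).
Premise 1 is O(rotate_keys ⊃ audit_specimen); contrapositively O(not audit_specimen ⊃ not rotate_keys). Since O(not audit_specimen) holds, K gives O(not rotate_keys).
The contrapositive of premise 5 (O(not flag_policy ⊃ rotate_keys)) is O(not rotate_keys ⊃ flag_policy), and O(not rotate_keys) is already established, so O(flag_policy).
Premises 4, 7 do not contribute to this derivation.
Hence flag_policy is obligatory.

Obligatory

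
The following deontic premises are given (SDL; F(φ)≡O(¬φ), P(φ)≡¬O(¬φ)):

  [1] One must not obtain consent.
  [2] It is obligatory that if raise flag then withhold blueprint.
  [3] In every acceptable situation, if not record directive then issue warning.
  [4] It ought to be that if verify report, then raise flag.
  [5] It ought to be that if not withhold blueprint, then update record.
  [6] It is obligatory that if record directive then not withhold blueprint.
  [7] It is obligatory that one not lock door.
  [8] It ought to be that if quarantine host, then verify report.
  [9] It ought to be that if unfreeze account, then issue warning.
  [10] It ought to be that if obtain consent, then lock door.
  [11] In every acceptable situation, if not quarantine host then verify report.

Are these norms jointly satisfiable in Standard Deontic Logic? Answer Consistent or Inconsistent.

Premise 10 is O(obtain_consent → lock_door), but O(obtain_consent) is not derivable from the premises, so it does not yield O(lock_door).
So O(lock_door) is not derivable, and the apparent clash with O(¬lock_door) does not arise.
A world satisfying every obligation exists (e.g. issue_warning=true, lock_door=false, obtain_consent=false, quarantine_host=false, raise_flag=true, record_directive=false, unfreeze_account=false, update_record=false, verify_report=true, withhold_blueprint=true); no atom is both obligatory and forbidden, so the set is consistent.

Consistent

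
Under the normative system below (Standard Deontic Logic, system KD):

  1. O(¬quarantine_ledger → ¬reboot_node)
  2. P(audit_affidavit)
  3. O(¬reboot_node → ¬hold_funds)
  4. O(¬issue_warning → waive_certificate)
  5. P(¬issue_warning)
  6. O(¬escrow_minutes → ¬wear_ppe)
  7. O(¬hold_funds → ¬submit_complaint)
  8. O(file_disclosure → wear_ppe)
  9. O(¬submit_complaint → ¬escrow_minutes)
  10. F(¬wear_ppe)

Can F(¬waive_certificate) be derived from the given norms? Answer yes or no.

No

Premise 4 is O(¬issue_warning → waive_certificate), but O(¬issue_warning) is not derivable from the premises (the permission P(¬issue_warning) asserts only ¬O(issue_warning), not O(¬issue_warning)), so it does not yield O(waive_certificate).
No other premise forces O(waive_certificate). An ideal world satisfying every premise can still have ¬waive_certificate true, so F(¬waive_certificate) is not derivable.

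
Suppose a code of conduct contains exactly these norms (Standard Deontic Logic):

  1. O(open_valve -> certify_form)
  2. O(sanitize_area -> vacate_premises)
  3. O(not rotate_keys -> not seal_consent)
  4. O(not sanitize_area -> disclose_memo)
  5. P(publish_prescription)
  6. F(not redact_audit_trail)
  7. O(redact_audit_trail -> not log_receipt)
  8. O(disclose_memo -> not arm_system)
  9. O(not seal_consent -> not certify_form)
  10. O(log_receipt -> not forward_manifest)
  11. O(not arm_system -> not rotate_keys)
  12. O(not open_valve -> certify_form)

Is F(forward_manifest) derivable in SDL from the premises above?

Premise 10 is O(log_receipt -> not forward_manifest), but O(log_receipt) is not derivable from the premises, so it does not yield O(not forward_manifest).
No other premise forces O(not forward_manifest). An ideal world satisfying every premise can still have forward_manifest true, so F(forward_manifest) is not derivable.

No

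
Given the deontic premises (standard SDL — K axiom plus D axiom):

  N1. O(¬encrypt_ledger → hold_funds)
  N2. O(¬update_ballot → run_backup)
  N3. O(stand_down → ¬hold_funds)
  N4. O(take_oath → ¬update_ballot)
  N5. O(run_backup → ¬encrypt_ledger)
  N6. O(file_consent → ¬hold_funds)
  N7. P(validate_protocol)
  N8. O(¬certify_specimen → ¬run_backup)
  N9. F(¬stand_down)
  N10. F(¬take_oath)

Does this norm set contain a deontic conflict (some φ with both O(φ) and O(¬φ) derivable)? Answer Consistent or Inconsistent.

Inconsistent

Premise 9 is F(¬stand_down), i.e. O(stand_down).
From O(stand_down) and premise 3, O(stand_down → ¬hold_funds), we obtain O(¬hold_funds).
Premise 1, O(¬encrypt_ledger → hold_funds), contraposes to O(¬hold_funds → encrypt_ledger); with O(¬hold_funds) we get O(encrypt_ledger).
Premise 5, O(run_backup → ¬encrypt_ledger), contraposes to O(encrypt_ledger → ¬run_backup); with O(encrypt_ledger) we get O(¬run_backup).
The contrapositive of premise 2 (O(¬update_ballot → run_backup)) is O(¬run_backup → update_ballot), and O(¬run_backup) is already established, so O(update_ballot).
Premise 4, O(take_oath → ¬update_ballot), contraposes to O(update_ballot → ¬take_oath); with O(update_ballot) we get O(¬take_oath).
However, F(¬take_oath) at premise 10 amounts to O(take_oath).
We now have both O(¬take_oath) and O(take_oath) — take_oath is simultaneously obligatory and forbidden, violating the D-axiom.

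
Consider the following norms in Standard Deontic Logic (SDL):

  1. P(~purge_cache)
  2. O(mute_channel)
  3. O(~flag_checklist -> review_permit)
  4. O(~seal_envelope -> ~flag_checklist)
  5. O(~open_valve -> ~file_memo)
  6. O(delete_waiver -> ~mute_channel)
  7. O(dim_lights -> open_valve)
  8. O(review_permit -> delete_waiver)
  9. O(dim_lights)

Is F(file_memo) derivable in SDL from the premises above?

No

Premise 5 is O(~open_valve -> ~file_memo), but O(~open_valve) is not derivable from the premises, so it does not yield O(~file_memo).
No other premise forces O(~file_memo). An ideal world satisfying every premise can still have file_memo true, so F(file_memo) is not derivable.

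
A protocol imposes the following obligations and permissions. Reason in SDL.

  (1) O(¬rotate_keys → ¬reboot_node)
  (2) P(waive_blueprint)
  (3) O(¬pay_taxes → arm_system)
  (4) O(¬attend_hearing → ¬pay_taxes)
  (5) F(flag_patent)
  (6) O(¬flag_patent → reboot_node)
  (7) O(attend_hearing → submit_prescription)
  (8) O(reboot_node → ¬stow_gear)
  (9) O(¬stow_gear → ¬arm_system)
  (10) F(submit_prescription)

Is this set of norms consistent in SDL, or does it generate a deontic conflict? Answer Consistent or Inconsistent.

Premise 10, F(submit_prescription), is equivalent to O(¬submit_prescription).
The contrapositive of premise 7 (O(attend_hearing → submit_prescription)) is O(¬submit_prescription → ¬attend_hearing), and O(¬submit_prescription) is already established, so O(¬attend_hearing).
Premise 4 is O(¬attend_hearing → ¬pay_taxes); since O(¬attend_hearing), deontic closure gives O(¬pay_taxes).
With premise 3, O(¬pay_taxes → arm_system), the K-axiom yields O(arm_system).
Premise 9 is O(¬stow_gear → ¬arm_system); contrapositively O(arm_system → stow_gear). Since O(arm_system) holds, K gives O(stow_gear).
Premise 8, O(reboot_node → ¬stow_gear), contraposes to O(stow_gear → ¬reboot_node); with O(stow_gear) we get O(¬reboot_node).
The contrapositive of premise 6 (O(¬flag_patent → reboot_node)) is O(¬reboot_node → flag_patent), and O(¬reboot_node) is already established, so O(flag_patent).
But premise 5, F(flag_patent), means O(¬flag_patent).
We now have both O(flag_patent) and O(¬flag_patent) — flag_patent is simultaneously obligatory and forbidden, violating the D-axiom.

Inconsistent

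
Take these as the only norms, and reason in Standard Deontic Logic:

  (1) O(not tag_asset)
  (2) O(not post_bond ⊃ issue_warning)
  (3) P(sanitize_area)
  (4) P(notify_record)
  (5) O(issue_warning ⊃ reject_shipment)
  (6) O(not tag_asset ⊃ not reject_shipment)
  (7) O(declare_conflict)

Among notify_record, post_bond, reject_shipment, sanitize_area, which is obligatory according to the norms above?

From premise 1 we have O(not tag_asset).
Applying K to premise 6 (O(not tag_asset ⊃ not reject_shipment)) and O(not tag_asset) yields O(not reject_shipment).
Premise 5 is O(issue_warning ⊃ reject_shipment); contrapositively O(not reject_shipment ⊃ not issue_warning). Since O(not reject_shipment) holds, K gives O(not issue_warning).
The contrapositive of premise 2 (O(not post_bond ⊃ issue_warning)) is O(not issue_warning ⊃ post_bond), and O(not issue_warning) is already established, so O(post_bond).
So O(post_bond) holds — post_bond is obligatory. None of the other listed options is made obligatory by any chain of premises.

post_bond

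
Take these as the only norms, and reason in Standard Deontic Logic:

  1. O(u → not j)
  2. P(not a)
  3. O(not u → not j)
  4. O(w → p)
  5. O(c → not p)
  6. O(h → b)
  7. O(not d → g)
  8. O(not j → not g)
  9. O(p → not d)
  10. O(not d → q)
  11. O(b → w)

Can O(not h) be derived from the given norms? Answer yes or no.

Yes

Premises 1 and 3 are O(u → not j) and O(not u → not j); every ideal world satisfies u or not u, so in either case not j holds — hence O(not j).
Premise 8 is O(not j → not g); since O(not j), deontic closure gives O(not g).
The contrapositive of premise 7 (O(not d → g)) is O(not g → d), and O(not g) is already established, so O(d).
Premise 9, O(p → not d), contraposes to O(d → not p); with O(d) we get O(not p).
Premise 4 is O(w → p); contrapositively O(not p → not w). Since O(not p) holds, K gives O(not w).
Premise 11 is O(b → w); contrapositively O(not w → not b). Since O(not w) holds, K gives O(not b).
Premise 6 is O(h → b); contrapositively O(not b → not h). Since O(not b) holds, K gives O(not h).
Premises 2, 5, 10 do not contribute to this derivation.
So O(not h) follows.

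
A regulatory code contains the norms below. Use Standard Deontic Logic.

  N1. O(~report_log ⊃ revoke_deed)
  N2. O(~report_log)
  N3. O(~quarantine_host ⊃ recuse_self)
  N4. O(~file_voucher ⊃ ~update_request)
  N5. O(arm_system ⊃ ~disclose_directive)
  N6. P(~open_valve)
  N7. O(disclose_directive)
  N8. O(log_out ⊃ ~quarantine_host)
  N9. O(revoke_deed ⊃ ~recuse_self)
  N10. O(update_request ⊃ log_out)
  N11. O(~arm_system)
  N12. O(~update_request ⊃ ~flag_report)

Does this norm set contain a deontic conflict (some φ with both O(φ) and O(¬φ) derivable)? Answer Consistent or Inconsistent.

Consistent

Premise 5 is O(arm_system ⊃ ~disclose_directive), but O(arm_system) is not derivable from the premises, so it does not yield O(~disclose_directive).
So O(~disclose_directive) is not derivable, and the apparent clash with O(disclose_directive) does not arise.
A world satisfying every obligation exists (e.g. arm_system=false, disclose_directive=true, file_voucher=false, flag_report=false, log_out=false, open_valve=false, quarantine_host=true, recuse_self=false, report_log=false, revoke_deed=true, update_request=false); no atom is both obligatory and forbidden, so the set is consistent.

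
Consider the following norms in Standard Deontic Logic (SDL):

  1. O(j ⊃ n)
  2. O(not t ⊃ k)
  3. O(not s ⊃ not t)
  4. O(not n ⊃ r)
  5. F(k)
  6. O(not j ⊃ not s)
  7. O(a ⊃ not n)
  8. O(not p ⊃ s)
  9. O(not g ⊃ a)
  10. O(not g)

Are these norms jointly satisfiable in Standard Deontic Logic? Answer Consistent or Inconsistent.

F(k) at premise 5 means O(not k).
The contrapositive of premise 2 (O(not t ⊃ k)) is O(not k ⊃ t), and O(not k) is already established, so O(t).
Premise 3, O(not s ⊃ not t), contraposes to O(t ⊃ s); with O(t) we get O(s).
Premise 6 is O(not j ⊃ not s); contrapositively O(s ⊃ j). Since O(s) holds, K gives O(j).
With premise 1, O(j ⊃ n), the K-axiom yields O(n).
Premise 7, O(a ⊃ not n), contraposes to O(n ⊃ not a); with O(n) we get O(not a).
Premise 9 is O(not g ⊃ a); contrapositively O(not a ⊃ g). Since O(not a) holds, K gives O(g).
Yet premise 10 states O(not g).
We now have both O(g) and O(not g) — g is simultaneously obligatory and forbidden, violating the D-axiom.

Inconsistent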